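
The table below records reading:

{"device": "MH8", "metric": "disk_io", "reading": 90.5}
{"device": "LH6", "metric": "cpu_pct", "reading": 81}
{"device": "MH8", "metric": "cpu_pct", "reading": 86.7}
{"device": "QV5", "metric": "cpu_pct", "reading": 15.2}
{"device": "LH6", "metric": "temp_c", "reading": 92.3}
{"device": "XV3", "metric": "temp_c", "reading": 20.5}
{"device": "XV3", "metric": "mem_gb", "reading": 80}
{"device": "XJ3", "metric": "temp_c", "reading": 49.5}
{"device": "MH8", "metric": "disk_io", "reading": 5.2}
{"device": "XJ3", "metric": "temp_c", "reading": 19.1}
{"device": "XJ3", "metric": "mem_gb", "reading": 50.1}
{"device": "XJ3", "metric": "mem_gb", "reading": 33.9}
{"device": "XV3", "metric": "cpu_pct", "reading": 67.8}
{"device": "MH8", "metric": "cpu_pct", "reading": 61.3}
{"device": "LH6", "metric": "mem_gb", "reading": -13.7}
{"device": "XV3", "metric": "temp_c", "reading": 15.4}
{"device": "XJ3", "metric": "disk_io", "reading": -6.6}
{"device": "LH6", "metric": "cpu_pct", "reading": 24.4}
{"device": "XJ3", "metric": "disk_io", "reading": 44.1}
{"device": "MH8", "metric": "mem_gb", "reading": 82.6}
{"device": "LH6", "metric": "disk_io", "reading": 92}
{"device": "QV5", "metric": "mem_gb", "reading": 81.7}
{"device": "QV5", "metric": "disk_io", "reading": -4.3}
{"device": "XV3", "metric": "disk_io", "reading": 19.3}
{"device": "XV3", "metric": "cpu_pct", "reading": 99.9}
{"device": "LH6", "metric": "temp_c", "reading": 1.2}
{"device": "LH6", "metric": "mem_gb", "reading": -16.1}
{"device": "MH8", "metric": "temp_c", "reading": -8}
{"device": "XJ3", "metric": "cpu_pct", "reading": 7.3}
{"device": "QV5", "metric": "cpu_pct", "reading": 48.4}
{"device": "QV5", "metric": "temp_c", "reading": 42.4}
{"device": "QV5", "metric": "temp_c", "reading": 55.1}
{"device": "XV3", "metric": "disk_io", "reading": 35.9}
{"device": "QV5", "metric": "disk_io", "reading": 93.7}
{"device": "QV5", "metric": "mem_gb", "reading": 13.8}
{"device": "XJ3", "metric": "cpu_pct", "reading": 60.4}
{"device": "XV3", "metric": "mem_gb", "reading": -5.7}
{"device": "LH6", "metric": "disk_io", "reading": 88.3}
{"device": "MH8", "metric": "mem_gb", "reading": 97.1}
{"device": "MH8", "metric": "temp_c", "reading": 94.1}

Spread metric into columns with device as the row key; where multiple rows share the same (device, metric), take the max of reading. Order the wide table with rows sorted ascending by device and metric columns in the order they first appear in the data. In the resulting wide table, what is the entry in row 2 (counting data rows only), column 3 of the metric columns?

With rows sorted ascending by device, row 2 is device=MH8. metric columns in first-appearance order: disk_io, cpu_pct, temp_c, mem_gb; column 3 is temp_c.
Long rows with device=MH8, metric=temp_c: max(-8, 94.1) = 94.1.

94.1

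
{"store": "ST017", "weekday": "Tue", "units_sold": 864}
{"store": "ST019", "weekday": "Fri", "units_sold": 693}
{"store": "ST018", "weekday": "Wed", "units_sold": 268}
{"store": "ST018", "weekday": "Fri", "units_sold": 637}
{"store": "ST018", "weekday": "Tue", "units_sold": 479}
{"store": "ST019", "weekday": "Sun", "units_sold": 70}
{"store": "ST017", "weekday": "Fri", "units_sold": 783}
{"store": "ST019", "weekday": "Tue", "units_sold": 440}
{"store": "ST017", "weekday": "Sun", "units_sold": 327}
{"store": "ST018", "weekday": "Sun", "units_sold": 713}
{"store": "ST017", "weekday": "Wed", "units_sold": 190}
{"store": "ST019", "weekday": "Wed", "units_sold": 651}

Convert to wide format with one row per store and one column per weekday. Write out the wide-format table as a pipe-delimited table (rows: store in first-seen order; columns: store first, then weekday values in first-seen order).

| store | Tue | Fri | Wed | Sun |
| ST017 | 864 | 783 | 190 | 327 |
| ST019 | 440 | 693 | 651 | 70 |
| ST018 | 479 | 637 | 268 | 713 |

Columns: store plus the 4 distinct weekday values (Tue, Fri, Wed, Sun).
For example, row ST017 column Tue takes units_sold=864 from the long row (ST017, Tue).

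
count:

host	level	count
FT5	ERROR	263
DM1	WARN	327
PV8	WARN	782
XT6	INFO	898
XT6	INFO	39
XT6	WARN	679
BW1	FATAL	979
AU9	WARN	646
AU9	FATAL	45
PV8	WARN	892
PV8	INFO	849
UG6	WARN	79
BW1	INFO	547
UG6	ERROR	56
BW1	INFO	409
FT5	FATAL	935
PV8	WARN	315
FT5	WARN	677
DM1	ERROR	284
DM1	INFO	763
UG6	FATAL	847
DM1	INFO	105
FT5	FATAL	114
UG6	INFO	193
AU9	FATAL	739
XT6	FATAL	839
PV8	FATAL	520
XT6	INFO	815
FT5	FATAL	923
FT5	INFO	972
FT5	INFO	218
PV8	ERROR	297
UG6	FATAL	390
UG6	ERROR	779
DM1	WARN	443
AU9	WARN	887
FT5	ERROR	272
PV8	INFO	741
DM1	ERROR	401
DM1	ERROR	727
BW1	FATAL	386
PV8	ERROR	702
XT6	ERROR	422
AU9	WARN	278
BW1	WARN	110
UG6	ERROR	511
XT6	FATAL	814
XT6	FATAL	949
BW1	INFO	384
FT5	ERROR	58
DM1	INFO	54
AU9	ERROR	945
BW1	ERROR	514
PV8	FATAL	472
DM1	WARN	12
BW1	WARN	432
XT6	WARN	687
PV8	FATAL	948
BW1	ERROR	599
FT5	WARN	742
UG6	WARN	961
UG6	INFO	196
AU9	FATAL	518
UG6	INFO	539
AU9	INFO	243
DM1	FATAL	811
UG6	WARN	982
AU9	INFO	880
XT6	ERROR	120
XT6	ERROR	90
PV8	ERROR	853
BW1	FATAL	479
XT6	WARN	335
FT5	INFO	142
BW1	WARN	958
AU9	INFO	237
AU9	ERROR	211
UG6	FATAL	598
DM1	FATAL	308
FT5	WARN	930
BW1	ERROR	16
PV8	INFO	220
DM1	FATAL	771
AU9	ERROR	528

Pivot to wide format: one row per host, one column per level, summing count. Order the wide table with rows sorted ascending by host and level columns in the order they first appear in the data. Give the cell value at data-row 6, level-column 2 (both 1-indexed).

2022

With rows sorted ascending by host, row 6 is host=UG6. level columns in first-appearance order: ERROR, WARN, INFO, FATAL; column 2 is WARN.
Long rows with host=UG6, level=WARN: 79 + 961 + 982 = 2022.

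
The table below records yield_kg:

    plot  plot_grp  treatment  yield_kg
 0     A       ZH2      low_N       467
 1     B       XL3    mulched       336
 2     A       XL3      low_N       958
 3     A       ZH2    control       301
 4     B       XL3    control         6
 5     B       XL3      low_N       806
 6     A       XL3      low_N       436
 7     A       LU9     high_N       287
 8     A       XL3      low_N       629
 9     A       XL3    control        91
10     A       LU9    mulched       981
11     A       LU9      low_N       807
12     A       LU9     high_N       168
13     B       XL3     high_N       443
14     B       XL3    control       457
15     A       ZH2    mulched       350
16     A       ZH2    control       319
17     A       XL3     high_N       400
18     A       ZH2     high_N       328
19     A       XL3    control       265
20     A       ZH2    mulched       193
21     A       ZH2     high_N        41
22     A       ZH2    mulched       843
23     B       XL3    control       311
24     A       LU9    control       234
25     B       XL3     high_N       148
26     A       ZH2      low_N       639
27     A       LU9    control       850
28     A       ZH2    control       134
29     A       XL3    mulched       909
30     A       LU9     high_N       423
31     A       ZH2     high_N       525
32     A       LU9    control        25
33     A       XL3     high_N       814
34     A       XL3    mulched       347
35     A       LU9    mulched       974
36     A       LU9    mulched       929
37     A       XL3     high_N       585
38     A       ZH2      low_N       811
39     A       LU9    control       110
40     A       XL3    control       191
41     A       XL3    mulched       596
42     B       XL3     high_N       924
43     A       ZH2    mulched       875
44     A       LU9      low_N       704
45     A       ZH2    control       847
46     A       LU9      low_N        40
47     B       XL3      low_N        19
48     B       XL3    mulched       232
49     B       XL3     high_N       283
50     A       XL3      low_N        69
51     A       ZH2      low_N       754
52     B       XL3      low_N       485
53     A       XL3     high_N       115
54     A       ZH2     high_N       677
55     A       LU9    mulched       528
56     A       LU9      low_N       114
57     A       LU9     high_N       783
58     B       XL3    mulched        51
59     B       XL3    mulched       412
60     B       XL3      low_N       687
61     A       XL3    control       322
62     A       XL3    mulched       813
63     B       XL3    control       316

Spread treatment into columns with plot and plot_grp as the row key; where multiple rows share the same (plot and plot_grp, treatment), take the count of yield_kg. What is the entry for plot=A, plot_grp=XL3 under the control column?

Rows with plot=A, plot_grp=XL3 and treatment=control: yield_kg values are 91, 265, 191, 322.
4 rows match — count = 4.

4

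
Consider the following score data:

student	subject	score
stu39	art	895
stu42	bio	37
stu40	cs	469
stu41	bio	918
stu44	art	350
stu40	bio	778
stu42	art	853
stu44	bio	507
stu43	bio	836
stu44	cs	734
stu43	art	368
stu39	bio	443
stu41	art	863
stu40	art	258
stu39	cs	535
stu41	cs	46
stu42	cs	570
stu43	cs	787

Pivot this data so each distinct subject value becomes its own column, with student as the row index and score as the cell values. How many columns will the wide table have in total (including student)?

1 column for student plus 3 distinct subject values → 4 columns.

4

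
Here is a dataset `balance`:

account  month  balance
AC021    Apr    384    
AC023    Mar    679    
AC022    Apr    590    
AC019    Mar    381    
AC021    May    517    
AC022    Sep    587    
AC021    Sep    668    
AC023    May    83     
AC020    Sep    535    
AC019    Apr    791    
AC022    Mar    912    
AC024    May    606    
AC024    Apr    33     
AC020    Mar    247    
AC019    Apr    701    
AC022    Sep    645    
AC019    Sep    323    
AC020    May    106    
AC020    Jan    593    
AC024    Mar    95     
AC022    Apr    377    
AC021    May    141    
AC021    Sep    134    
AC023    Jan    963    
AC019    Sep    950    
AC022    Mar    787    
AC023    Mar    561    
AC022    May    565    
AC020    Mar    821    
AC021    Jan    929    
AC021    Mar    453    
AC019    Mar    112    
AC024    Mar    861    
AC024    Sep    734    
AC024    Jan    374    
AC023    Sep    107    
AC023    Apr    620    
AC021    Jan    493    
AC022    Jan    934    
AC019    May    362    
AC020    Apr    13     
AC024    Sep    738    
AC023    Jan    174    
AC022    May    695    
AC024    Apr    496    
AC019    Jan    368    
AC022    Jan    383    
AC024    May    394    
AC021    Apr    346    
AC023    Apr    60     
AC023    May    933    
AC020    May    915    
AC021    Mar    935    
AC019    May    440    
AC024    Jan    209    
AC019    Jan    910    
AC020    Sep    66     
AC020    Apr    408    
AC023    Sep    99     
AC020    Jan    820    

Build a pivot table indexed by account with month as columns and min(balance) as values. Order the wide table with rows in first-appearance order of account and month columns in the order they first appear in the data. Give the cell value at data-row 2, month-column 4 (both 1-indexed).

With rows in first-appearance order of account, row 2 is account=AC023. month columns in first-appearance order: Apr, Mar, May, Sep, Jan; column 4 is Sep.
Long rows with account=AC023, month=Sep: min(107, 99) = 99.

99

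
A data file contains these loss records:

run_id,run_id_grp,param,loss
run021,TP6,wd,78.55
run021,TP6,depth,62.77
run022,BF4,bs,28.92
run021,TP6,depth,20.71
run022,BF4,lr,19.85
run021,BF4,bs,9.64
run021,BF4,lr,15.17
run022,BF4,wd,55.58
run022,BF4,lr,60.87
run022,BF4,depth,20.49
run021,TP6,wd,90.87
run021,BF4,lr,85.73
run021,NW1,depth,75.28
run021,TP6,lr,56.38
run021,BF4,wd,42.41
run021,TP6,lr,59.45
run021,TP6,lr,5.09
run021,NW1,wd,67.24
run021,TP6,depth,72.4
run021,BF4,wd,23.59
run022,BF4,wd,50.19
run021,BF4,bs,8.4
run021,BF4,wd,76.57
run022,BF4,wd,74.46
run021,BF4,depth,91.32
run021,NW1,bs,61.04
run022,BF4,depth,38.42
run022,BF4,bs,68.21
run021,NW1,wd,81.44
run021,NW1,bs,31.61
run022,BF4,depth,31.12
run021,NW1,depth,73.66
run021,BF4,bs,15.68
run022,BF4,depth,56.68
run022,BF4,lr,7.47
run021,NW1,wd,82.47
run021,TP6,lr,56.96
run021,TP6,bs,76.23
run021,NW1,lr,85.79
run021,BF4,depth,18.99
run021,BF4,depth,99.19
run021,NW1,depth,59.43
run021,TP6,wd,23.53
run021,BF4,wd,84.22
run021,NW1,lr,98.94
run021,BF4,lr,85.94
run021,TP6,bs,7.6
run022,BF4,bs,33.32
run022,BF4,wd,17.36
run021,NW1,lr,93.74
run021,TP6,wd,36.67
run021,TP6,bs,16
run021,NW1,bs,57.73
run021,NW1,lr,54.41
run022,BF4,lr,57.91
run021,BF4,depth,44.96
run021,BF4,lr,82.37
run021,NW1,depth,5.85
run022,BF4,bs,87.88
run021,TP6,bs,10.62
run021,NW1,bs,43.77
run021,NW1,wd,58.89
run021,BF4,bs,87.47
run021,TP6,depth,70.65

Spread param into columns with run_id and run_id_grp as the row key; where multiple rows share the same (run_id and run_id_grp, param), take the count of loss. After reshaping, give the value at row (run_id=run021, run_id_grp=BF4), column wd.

Rows with run_id=run021, run_id_grp=BF4 and param=wd: loss values are 42.41, 23.59, 76.57, 84.22.
4 rows match — count = 4.

4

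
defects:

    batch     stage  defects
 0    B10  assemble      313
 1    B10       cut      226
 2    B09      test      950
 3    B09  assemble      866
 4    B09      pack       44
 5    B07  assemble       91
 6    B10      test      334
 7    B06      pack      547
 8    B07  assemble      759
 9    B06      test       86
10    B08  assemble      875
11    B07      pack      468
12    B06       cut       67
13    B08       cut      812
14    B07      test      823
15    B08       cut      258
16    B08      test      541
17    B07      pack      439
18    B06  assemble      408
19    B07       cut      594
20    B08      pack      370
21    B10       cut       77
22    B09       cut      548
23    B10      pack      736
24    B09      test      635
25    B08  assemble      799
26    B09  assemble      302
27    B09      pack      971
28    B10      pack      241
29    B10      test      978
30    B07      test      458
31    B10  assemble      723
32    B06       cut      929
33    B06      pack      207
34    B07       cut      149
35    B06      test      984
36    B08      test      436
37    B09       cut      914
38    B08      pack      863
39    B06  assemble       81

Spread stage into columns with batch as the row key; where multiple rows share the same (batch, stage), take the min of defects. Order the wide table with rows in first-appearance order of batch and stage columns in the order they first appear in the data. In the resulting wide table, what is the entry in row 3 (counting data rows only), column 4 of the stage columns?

439

With rows in first-appearance order of batch, row 3 is batch=B07. stage columns in first-appearance order: assemble, cut, test, pack; column 4 is pack.
Long rows with batch=B07, stage=pack: min(468, 439) = 439.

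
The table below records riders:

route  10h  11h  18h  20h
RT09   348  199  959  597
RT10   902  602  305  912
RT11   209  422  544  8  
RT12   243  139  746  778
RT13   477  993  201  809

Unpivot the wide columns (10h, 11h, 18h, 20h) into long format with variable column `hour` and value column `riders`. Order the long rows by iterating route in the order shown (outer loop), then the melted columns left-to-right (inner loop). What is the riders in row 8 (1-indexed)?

912

20 rows total (5 × 4). Row 8: index ⌊(8-1)/4⌋ = 1 into route → RT10; (8-1) mod 4 = 3 into the melted columns → 20h.
So row 8 is (RT10, 20h, 912); riders = 912.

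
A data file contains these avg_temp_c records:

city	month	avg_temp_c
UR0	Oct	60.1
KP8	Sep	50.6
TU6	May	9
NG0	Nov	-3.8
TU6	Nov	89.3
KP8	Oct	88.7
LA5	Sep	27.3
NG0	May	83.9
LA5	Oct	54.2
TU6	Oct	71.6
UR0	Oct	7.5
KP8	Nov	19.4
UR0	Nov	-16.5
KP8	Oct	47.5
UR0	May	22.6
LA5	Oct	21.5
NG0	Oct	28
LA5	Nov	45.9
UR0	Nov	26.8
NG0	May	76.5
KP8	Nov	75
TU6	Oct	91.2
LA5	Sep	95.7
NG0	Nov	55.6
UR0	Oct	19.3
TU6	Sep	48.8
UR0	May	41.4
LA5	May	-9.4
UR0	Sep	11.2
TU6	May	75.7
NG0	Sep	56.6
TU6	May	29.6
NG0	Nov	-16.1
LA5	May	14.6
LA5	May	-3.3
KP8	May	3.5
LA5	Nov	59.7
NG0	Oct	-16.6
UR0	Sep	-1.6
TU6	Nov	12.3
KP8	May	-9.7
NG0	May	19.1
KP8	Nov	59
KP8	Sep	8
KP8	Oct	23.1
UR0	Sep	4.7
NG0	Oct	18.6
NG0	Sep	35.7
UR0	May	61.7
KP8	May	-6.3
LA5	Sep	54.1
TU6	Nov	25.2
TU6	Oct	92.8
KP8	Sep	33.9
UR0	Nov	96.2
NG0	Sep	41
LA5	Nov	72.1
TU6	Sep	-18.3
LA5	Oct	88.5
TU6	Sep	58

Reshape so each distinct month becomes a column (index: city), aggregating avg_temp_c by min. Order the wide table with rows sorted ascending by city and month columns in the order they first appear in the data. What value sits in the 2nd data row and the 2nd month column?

With rows sorted ascending by city, row 2 is city=LA5. month columns in first-appearance order: Oct, Sep, May, Nov; column 2 is Sep.
Long rows with city=LA5, month=Sep: min(27.3, 95.7, 54.1) = 27.3.

27.3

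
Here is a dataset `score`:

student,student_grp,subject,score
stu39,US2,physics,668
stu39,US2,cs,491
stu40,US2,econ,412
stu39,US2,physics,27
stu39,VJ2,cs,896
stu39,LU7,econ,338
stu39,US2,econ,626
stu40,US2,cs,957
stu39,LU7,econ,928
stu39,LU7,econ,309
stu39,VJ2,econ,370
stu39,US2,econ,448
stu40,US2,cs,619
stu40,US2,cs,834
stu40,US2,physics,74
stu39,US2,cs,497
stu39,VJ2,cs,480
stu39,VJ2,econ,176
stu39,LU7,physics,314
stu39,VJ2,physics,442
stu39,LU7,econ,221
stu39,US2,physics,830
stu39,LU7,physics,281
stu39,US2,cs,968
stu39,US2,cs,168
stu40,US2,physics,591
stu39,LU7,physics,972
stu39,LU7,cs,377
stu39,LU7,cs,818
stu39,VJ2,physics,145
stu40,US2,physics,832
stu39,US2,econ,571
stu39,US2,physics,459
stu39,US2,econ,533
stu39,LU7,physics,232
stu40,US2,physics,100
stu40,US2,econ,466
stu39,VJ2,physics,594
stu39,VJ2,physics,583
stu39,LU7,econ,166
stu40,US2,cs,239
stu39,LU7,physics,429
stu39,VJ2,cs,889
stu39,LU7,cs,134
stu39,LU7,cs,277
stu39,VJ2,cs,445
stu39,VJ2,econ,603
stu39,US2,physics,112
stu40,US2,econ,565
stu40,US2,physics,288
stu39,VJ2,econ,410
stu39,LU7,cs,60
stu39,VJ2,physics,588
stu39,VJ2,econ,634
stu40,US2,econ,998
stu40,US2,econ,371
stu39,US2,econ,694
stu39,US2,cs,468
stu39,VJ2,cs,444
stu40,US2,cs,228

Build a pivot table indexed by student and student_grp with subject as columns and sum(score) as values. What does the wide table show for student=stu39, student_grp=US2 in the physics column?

2096

Rows with student=stu39, student_grp=US2 and subject=physics: score values are 668, 27, 830, 459, 112.
668 + 27 + 830 + 459 + 112 = 2096.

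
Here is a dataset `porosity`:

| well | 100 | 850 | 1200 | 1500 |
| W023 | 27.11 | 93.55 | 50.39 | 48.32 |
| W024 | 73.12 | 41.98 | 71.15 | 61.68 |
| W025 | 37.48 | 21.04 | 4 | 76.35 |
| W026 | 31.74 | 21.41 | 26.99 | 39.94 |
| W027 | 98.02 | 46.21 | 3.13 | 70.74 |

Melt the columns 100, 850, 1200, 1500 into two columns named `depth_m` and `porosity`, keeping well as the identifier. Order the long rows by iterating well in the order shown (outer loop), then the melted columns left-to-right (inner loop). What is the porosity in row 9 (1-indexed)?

37.48

20 rows total (5 × 4). Row 9: index ⌊(9-1)/4⌋ = 2 into well → W025; (9-1) mod 4 = 0 into the melted columns → 100.
So row 9 is (W025, 100, 37.48); porosity = 37.48.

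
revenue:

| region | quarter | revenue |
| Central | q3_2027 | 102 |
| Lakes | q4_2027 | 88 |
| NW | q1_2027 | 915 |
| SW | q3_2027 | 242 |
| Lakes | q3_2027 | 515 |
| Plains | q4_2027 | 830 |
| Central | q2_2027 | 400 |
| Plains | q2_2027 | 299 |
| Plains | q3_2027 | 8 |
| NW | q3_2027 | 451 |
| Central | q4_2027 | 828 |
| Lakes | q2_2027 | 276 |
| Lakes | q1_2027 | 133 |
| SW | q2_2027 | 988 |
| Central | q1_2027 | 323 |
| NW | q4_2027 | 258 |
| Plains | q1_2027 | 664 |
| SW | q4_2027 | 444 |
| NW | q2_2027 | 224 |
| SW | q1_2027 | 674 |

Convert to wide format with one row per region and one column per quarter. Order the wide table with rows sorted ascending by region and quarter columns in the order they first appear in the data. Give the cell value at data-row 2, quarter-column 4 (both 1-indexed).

With rows sorted ascending by region, row 2 is region=Lakes. quarter columns in first-appearance order: q3_2027, q4_2027, q1_2027, q2_2027; column 4 is q2_2027.
Long rows with region=Lakes, quarter=q2_2027: revenue = 276.

276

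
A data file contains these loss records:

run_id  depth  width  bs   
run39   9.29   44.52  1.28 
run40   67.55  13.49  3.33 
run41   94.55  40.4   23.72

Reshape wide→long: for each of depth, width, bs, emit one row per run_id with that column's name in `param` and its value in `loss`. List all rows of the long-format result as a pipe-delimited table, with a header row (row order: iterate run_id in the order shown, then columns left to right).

Each (run_id, column) pair becomes one row: 3 × 3 = 9 rows.
For example, (run39, depth) → loss=9.29.

| run_id | param | loss |
| run39 | depth | 9.29 |
| run39 | width | 44.52 |
| run39 | bs | 1.28 |
| run40 | depth | 67.55 |
| run40 | width | 13.49 |
| run40 | bs | 3.33 |
| run41 | depth | 94.55 |
| run41 | width | 40.4 |
| run41 | bs | 23.72 |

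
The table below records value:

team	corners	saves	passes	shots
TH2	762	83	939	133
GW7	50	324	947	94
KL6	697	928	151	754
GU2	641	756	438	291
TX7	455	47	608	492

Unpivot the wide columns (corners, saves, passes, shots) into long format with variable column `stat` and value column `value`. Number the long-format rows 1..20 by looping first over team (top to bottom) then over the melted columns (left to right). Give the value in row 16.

291

20 rows total (5 × 4). Row 16: index ⌊(16-1)/4⌋ = 3 into team → GU2; (16-1) mod 4 = 3 into the melted columns → shots.
So row 16 is (GU2, shots, 291); value = 291.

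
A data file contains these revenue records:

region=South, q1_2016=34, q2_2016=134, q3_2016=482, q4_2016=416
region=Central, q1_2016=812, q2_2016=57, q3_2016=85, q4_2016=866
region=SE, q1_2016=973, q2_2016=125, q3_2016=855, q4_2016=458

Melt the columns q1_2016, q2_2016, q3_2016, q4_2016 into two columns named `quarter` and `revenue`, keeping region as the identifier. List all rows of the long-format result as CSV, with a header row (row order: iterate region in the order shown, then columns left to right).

Each (region, column) pair becomes one row: 3 × 4 = 12 rows.
For example, (South, q1_2016) → revenue=34.

region,quarter,revenue
South,q1_2016,34
South,q2_2016,134
South,q3_2016,482
South,q4_2016,416
Central,q1_2016,812
Central,q2_2016,57
Central,q3_2016,85
Central,q4_2016,866
SE,q1_2016,973
SE,q2_2016,125
SE,q3_2016,855
SE,q4_2016,458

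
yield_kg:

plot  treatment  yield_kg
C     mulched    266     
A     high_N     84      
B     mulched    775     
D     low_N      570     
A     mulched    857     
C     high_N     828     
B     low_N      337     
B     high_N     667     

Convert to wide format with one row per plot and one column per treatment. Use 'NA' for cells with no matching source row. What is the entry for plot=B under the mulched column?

775

The long row with plot=B, treatment=mulched has yield_kg=775.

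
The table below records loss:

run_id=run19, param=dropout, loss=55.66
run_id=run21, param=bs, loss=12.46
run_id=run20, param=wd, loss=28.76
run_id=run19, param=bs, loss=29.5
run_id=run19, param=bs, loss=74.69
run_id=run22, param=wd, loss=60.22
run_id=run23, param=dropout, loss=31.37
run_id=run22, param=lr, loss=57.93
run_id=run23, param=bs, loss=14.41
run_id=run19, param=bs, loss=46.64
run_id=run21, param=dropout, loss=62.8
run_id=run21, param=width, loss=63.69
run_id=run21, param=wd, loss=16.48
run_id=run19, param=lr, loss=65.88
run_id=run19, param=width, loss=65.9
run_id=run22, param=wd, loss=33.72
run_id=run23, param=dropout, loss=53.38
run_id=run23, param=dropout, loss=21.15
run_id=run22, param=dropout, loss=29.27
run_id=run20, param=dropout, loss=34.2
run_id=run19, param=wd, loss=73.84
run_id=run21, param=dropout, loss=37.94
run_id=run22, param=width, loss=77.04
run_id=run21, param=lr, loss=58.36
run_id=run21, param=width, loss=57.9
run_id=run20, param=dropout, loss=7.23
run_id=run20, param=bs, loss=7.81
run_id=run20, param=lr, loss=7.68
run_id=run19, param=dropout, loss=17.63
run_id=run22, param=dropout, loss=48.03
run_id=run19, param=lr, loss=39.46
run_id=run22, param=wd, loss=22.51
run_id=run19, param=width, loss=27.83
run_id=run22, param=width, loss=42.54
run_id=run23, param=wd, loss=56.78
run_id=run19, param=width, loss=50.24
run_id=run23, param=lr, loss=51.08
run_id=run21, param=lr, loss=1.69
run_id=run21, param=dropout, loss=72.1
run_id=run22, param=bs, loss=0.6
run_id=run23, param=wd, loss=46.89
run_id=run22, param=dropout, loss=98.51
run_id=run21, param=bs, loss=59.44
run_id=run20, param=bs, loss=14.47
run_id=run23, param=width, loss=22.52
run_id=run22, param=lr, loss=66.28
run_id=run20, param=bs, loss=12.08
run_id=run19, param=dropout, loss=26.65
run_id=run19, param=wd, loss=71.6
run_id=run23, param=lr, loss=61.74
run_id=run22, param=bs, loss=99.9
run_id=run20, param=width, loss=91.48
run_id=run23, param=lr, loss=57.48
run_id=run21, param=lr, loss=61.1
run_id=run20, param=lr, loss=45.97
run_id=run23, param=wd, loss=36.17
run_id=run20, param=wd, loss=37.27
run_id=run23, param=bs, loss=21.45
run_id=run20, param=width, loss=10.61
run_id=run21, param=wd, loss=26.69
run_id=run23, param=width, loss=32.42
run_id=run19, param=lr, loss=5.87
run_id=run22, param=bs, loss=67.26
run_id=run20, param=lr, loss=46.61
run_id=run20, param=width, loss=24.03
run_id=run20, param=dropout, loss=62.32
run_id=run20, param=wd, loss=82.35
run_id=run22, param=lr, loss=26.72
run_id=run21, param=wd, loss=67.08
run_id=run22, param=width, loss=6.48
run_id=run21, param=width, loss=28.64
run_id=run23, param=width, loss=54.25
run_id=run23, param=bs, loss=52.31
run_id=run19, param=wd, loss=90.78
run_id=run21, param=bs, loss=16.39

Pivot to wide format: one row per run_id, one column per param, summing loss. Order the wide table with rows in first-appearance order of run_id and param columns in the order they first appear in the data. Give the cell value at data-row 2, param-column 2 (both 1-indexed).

With rows in first-appearance order of run_id, row 2 is run_id=run21. param columns in first-appearance order: dropout, bs, wd, lr, width; column 2 is bs.
Long rows with run_id=run21, param=bs: 12.46 + 59.44 + 16.39 = 88.29.

88.29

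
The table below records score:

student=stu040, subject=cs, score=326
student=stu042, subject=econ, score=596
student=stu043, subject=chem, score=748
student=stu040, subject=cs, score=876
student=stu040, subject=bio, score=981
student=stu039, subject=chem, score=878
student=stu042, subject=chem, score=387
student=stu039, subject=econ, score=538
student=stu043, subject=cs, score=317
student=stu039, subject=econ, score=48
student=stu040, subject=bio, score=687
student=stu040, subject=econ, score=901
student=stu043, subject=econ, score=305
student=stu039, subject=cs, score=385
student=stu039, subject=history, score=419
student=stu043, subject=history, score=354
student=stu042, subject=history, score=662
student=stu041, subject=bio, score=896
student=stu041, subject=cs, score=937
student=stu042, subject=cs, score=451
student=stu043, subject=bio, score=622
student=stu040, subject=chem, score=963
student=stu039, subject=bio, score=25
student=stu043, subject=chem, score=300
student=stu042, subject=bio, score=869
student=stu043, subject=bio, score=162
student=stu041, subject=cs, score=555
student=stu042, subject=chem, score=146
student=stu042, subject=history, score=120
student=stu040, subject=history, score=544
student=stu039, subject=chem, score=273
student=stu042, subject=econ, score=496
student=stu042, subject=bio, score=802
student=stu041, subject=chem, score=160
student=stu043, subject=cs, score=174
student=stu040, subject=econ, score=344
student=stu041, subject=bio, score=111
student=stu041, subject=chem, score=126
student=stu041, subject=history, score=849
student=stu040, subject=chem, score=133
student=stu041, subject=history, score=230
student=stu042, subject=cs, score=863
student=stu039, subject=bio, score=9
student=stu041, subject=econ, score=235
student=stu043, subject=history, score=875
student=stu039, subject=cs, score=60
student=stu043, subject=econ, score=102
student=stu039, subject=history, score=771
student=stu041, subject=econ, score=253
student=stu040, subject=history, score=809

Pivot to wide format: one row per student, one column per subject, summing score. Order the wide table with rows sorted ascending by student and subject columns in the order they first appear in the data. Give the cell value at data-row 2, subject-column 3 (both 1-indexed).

1096

With rows sorted ascending by student, row 2 is student=stu040. subject columns in first-appearance order: cs, econ, chem, bio, history; column 3 is chem.
Long rows with student=stu040, subject=chem: 963 + 133 = 1096.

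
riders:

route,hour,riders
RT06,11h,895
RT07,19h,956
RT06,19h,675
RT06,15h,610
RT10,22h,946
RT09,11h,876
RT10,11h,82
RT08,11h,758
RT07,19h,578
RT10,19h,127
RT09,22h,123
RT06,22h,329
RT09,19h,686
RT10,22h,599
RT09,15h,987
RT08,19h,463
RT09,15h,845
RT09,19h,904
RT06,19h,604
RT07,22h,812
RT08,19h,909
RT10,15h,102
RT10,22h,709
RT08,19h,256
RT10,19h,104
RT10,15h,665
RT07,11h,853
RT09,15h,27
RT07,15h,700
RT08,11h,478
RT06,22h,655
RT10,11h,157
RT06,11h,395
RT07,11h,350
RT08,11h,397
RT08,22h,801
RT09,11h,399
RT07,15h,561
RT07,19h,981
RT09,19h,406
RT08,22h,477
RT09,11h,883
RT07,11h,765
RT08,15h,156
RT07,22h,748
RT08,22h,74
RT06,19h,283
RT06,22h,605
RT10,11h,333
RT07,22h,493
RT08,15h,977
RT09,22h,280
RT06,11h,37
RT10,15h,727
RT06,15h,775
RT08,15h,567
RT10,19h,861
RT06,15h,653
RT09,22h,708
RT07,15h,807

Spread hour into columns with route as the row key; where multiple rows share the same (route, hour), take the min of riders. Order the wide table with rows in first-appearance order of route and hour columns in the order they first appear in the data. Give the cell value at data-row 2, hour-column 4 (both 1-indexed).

493

With rows in first-appearance order of route, row 2 is route=RT07. hour columns in first-appearance order: 11h, 19h, 15h, 22h; column 4 is 22h.
Long rows with route=RT07, hour=22h: min(812, 748, 493) = 493.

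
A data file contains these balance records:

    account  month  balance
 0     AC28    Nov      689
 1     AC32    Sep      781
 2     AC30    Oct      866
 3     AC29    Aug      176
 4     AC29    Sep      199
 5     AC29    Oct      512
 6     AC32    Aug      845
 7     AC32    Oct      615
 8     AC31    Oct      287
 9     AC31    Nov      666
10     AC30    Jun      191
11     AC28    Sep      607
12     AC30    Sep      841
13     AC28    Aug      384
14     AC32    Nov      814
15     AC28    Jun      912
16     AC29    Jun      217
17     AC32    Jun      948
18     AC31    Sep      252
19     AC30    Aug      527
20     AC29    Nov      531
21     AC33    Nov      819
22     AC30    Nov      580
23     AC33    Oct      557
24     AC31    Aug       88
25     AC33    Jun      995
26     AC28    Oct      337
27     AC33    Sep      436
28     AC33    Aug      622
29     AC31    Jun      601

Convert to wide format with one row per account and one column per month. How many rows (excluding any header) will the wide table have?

6 distinct account values → 6 rows.

6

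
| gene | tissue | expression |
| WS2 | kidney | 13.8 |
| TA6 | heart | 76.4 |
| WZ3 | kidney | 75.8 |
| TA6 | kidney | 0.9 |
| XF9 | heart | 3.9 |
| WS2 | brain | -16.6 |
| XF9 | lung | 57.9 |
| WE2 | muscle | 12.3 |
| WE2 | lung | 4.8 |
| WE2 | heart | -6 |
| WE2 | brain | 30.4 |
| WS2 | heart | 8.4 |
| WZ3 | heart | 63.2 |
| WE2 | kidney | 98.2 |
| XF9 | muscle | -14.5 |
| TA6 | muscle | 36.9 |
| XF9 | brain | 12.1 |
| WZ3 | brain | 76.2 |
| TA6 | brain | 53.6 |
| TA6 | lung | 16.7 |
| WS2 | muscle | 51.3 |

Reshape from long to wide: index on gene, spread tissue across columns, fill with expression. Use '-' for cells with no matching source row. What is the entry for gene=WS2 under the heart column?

8.4

The long row with gene=WS2, tissue=heart has expression=8.4.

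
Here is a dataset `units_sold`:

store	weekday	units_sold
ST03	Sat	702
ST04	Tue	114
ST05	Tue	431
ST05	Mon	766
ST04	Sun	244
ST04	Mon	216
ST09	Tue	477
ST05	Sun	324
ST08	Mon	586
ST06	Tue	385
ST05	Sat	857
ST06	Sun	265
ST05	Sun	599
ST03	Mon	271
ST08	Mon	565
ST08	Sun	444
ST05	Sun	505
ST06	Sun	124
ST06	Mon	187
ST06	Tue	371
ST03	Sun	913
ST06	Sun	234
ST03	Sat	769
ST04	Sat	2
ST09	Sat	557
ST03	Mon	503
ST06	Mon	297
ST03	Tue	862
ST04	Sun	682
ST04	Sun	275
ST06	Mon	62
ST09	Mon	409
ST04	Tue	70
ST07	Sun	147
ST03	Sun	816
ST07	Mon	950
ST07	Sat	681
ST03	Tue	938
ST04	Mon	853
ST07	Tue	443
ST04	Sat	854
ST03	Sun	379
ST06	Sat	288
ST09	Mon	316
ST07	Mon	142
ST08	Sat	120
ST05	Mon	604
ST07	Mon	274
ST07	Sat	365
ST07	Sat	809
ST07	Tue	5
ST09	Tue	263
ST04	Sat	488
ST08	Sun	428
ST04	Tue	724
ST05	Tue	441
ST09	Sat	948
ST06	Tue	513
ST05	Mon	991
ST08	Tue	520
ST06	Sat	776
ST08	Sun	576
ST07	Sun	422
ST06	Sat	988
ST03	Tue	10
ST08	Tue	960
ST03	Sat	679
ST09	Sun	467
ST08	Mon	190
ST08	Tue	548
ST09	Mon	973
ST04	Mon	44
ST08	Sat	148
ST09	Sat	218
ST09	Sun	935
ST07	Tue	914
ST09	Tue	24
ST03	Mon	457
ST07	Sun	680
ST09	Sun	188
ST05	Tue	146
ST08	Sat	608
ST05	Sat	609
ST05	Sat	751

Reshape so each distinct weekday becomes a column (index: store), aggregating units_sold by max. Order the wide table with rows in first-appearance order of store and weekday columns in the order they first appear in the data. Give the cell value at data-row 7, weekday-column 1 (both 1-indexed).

With rows in first-appearance order of store, row 7 is store=ST07. weekday columns in first-appearance order: Sat, Tue, Mon, Sun; column 1 is Sat.
Long rows with store=ST07, weekday=Sat: max(681, 365, 809) = 809.

809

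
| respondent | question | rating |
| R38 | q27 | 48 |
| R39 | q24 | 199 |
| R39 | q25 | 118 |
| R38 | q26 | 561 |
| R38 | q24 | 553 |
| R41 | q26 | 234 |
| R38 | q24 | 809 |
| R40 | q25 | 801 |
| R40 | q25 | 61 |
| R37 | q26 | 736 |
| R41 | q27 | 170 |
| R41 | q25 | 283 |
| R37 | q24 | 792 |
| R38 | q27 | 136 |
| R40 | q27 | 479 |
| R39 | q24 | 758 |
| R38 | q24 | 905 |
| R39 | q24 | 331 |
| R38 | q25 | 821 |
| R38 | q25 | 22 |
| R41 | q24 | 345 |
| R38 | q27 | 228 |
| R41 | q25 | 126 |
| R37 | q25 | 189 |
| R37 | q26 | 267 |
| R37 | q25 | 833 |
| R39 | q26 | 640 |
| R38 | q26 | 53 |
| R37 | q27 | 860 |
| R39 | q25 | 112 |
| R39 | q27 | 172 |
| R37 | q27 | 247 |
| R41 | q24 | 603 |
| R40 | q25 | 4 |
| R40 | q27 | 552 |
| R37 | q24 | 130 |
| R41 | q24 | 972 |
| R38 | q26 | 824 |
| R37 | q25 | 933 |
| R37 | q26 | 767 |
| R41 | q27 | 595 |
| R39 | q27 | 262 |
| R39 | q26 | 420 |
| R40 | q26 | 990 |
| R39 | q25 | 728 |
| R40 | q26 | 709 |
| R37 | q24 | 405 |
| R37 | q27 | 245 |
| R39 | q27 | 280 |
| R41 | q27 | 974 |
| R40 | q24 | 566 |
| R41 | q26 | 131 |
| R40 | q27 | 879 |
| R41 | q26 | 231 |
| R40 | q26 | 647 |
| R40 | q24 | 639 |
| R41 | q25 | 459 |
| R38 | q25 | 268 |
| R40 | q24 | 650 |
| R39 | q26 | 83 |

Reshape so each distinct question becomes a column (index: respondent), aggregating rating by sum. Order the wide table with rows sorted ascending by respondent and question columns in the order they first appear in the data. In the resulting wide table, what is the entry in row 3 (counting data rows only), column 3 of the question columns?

958

With rows sorted ascending by respondent, row 3 is respondent=R39. question columns in first-appearance order: q27, q24, q25, q26; column 3 is q25.
Long rows with respondent=R39, question=q25: 118 + 112 + 728 = 958.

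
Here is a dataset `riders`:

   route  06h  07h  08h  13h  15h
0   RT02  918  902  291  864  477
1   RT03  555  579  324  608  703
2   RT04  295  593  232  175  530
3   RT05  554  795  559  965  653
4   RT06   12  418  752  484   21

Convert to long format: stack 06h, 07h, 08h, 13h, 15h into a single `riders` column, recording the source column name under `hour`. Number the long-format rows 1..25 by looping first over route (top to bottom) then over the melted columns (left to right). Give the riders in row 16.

25 rows total (5 × 5). Row 16: index ⌊(16-1)/5⌋ = 3 into route → RT05; (16-1) mod 5 = 0 into the melted columns → 06h.
So row 16 is (RT05, 06h, 554); riders = 554.

554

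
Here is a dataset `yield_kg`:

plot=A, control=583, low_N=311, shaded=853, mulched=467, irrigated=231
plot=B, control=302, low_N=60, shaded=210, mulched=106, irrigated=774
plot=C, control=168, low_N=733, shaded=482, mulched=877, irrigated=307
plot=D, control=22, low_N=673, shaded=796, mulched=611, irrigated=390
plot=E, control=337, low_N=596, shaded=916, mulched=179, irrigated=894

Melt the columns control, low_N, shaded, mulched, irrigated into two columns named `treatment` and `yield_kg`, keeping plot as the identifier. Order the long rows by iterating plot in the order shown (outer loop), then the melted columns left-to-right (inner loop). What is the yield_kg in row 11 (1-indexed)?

25 rows total (5 × 5). Row 11: index ⌊(11-1)/5⌋ = 2 into plot → C; (11-1) mod 5 = 0 into the melted columns → control.
So row 11 is (C, control, 168); yield_kg = 168.

168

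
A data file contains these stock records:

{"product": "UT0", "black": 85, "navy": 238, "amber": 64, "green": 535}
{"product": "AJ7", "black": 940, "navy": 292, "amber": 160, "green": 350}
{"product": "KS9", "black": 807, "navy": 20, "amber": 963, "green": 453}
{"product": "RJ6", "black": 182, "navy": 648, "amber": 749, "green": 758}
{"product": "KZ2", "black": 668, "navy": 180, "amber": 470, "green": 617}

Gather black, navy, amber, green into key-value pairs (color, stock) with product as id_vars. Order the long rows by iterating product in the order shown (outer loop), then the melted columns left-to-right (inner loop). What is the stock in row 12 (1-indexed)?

453

20 rows total (5 × 4). Row 12: index ⌊(12-1)/4⌋ = 2 into product → KS9; (12-1) mod 4 = 3 into the melted columns → green.
So row 12 is (KS9, green, 453); stock = 453.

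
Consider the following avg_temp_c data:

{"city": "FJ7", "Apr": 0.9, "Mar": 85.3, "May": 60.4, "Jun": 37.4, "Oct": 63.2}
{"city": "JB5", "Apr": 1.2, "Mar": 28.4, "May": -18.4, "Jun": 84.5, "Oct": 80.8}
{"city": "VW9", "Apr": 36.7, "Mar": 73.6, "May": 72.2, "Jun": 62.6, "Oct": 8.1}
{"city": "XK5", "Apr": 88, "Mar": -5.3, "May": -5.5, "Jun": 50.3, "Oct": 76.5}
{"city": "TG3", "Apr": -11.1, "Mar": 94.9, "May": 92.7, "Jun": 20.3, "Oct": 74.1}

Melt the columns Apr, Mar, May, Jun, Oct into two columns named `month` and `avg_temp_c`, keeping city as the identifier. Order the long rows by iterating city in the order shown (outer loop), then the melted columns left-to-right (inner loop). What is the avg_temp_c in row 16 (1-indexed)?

88

25 rows total (5 × 5). Row 16: index ⌊(16-1)/5⌋ = 3 into city → XK5; (16-1) mod 5 = 0 into the melted columns → Apr.
So row 16 is (XK5, Apr, 88); avg_temp_c = 88.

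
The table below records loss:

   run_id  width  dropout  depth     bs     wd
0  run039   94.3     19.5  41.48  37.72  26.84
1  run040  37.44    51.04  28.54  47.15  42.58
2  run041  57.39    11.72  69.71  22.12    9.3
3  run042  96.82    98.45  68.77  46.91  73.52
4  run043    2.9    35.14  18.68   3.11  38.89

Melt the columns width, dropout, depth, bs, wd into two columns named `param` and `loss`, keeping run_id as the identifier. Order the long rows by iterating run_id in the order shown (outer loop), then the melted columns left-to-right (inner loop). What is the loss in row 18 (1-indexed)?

25 rows total (5 × 5). Row 18: index ⌊(18-1)/5⌋ = 3 into run_id → run042; (18-1) mod 5 = 2 into the melted columns → depth.
So row 18 is (run042, depth, 68.77); loss = 68.77.

68.77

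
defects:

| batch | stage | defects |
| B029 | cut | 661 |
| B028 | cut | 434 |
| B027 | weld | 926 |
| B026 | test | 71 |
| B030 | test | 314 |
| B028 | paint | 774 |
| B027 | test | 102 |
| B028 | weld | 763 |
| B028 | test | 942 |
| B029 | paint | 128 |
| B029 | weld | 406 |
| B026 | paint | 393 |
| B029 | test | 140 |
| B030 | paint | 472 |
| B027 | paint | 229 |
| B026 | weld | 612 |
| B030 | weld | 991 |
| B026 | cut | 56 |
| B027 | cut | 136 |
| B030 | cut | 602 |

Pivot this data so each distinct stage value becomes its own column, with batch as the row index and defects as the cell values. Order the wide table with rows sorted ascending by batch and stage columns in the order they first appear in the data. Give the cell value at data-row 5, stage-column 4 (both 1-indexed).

With rows sorted ascending by batch, row 5 is batch=B030. stage columns in first-appearance order: cut, weld, test, paint; column 4 is paint.
Long rows with batch=B030, stage=paint: defects = 472.

472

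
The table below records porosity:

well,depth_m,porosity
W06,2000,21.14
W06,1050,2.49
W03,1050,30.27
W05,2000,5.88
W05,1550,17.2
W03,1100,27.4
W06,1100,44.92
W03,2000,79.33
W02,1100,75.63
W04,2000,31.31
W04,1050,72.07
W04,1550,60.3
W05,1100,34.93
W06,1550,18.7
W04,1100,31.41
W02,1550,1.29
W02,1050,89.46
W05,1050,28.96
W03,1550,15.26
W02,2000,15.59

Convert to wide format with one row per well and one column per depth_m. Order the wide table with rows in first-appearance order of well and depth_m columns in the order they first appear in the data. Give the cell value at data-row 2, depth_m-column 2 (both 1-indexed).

30.27

With rows in first-appearance order of well, row 2 is well=W03. depth_m columns in first-appearance order: 2000, 1050, 1550, 1100; column 2 is 1050.
Long rows with well=W03, depth_m=1050: porosity = 30.27.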